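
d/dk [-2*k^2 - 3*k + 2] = -4*k - 3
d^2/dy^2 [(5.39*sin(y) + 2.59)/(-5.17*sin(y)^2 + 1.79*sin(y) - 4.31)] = (144.068771*sin(y)^5 + 326.792081*sin(y)^4 - 1080.665971*sin(y)^3 - 596.333948*sin(y)^2 + 984.54111*sin(y) + 15.6605260000001)/(5.17*sin(y)^2 - 1.79*sin(y) + 4.31)^3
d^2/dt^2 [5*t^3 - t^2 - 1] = 30*t - 2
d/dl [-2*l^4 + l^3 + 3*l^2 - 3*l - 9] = -8*l^3 + 3*l^2 + 6*l - 3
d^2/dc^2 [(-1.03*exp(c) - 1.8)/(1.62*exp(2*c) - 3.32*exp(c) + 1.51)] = (-2.703132*exp(4*c) - 24.435432*exp(3*c) + 44.160876*exp(2*c) - 7.391276*exp(c) - 11.372263)*exp(c)/(4.251528*exp(6*c) - 26.139024*exp(5*c) + 65.457396*exp(4*c) - 85.322672*exp(3*c) + 61.012758*exp(2*c) - 22.709796*exp(c) + 3.442951)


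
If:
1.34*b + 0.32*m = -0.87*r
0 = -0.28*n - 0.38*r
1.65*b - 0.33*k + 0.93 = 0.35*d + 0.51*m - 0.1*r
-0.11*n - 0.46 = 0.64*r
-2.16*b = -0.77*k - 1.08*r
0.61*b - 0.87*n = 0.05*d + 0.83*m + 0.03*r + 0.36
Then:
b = 0.93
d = 5.05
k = 3.93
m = -1.35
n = 1.27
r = -0.94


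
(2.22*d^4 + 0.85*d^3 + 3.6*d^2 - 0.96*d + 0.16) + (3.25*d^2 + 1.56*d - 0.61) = 2.22*d^4 + 0.85*d^3 + 6.85*d^2 + 0.6*d - 0.45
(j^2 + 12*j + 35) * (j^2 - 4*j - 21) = j^4 + 8*j^3 - 34*j^2 - 392*j - 735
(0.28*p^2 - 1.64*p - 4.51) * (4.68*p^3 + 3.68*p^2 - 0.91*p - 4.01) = 1.3104*p^5 - 6.6448*p^4 - 27.3968*p^3 - 16.2272*p^2 + 10.6805*p + 18.0851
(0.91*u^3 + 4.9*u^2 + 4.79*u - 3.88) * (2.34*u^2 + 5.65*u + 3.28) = 2.1294*u^5 + 16.6075*u^4 + 41.8784*u^3 + 34.0563*u^2 - 6.2108*u - 12.7264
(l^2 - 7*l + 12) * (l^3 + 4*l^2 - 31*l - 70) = l^5 - 3*l^4 - 47*l^3 + 195*l^2 + 118*l - 840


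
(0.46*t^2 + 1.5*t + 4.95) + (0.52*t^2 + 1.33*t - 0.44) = 0.98*t^2 + 2.83*t + 4.51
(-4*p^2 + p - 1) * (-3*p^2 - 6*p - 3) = 12*p^4 + 21*p^3 + 9*p^2 + 3*p + 3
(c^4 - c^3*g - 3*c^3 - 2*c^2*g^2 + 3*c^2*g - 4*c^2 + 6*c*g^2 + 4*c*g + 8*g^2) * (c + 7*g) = c^5 + 6*c^4*g - 3*c^4 - 9*c^3*g^2 - 18*c^3*g - 4*c^3 - 14*c^2*g^3 + 27*c^2*g^2 - 24*c^2*g + 42*c*g^3 + 36*c*g^2 + 56*g^3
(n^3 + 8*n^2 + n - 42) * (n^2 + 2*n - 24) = n^5 + 10*n^4 - 7*n^3 - 232*n^2 - 108*n + 1008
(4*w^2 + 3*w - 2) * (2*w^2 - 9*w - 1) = 8*w^4 - 30*w^3 - 35*w^2 + 15*w + 2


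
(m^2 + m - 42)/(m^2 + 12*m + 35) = (m - 6)/(m + 5)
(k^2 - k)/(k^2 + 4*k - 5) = k/(k + 5)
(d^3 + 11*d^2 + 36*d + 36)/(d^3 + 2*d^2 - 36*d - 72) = (d + 3)/(d - 6)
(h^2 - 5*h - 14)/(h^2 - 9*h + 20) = (h^2 - 5*h - 14)/(h^2 - 9*h + 20)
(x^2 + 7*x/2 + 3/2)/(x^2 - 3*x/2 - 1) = (x + 3)/(x - 2)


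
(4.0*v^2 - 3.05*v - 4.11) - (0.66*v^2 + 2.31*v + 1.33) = 3.34*v^2 - 5.36*v - 5.44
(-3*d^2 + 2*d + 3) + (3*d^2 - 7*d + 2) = 5 - 5*d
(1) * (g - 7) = g - 7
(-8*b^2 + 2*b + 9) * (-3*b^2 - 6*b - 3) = 24*b^4 + 42*b^3 - 15*b^2 - 60*b - 27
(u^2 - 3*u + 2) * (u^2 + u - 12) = u^4 - 2*u^3 - 13*u^2 + 38*u - 24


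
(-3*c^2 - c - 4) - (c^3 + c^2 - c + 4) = -c^3 - 4*c^2 - 8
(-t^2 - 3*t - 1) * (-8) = 8*t^2 + 24*t + 8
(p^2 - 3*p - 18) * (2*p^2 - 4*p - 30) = 2*p^4 - 10*p^3 - 54*p^2 + 162*p + 540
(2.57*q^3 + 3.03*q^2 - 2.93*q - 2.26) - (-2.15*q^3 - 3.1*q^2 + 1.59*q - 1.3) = 4.72*q^3 + 6.13*q^2 - 4.52*q - 0.96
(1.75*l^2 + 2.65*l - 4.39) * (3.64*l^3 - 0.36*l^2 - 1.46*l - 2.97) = 6.37*l^5 + 9.016*l^4 - 19.4886*l^3 - 7.4861*l^2 - 1.4611*l + 13.0383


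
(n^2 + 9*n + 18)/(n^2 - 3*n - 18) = (n + 6)/(n - 6)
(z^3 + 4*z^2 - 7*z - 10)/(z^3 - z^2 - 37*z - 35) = (z - 2)/(z - 7)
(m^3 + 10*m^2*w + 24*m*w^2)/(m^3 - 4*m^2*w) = (m^2 + 10*m*w + 24*w^2)/(m*(m - 4*w))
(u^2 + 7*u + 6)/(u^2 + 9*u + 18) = (u + 1)/(u + 3)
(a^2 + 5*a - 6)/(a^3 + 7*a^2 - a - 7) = (a + 6)/(a^2 + 8*a + 7)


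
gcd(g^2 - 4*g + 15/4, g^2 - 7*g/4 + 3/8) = g - 3/2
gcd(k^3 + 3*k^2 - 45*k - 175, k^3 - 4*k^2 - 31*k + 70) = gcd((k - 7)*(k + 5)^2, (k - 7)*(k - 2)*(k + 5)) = k^2 - 2*k - 35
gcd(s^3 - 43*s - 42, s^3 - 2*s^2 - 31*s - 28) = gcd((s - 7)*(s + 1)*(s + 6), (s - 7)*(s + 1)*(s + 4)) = s^2 - 6*s - 7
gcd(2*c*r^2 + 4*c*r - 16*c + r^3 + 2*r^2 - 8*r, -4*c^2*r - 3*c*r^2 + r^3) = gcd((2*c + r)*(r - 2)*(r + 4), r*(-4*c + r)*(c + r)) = 1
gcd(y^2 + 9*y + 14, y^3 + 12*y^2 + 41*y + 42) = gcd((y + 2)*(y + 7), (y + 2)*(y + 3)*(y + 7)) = y^2 + 9*y + 14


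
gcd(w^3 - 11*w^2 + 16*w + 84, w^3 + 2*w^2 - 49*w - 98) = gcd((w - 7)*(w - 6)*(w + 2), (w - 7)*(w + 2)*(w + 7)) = w^2 - 5*w - 14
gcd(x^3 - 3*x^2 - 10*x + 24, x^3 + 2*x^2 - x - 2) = 1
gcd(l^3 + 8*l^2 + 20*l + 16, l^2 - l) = 1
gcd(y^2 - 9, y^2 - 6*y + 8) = 1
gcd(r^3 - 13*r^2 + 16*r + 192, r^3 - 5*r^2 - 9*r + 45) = r + 3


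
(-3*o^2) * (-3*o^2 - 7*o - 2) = 9*o^4 + 21*o^3 + 6*o^2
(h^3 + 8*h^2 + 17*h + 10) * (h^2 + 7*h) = h^5 + 15*h^4 + 73*h^3 + 129*h^2 + 70*h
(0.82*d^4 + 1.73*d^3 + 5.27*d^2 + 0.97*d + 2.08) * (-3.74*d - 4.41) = -3.0668*d^5 - 10.0864*d^4 - 27.3391*d^3 - 26.8685*d^2 - 12.0569*d - 9.1728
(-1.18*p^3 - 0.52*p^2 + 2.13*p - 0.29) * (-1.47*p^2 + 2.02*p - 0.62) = 1.7346*p^5 - 1.6192*p^4 - 3.4499*p^3 + 5.0513*p^2 - 1.9064*p + 0.1798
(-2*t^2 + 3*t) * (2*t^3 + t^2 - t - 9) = -4*t^5 + 4*t^4 + 5*t^3 + 15*t^2 - 27*t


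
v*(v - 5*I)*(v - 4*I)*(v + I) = v^4 - 8*I*v^3 - 11*v^2 - 20*I*v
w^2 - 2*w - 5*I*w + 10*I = (w - 2)*(w - 5*I)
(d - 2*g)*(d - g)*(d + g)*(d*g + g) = d^4*g - 2*d^3*g^2 + d^3*g - d^2*g^3 - 2*d^2*g^2 + 2*d*g^4 - d*g^3 + 2*g^4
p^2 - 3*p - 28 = (p - 7)*(p + 4)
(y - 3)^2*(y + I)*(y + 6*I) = y^4 - 6*y^3 + 7*I*y^3 + 3*y^2 - 42*I*y^2 + 36*y + 63*I*y - 54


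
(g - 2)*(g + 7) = g^2 + 5*g - 14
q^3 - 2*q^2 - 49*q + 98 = (q - 7)*(q - 2)*(q + 7)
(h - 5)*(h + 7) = h^2 + 2*h - 35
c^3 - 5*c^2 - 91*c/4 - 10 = (c - 8)*(c + 1/2)*(c + 5/2)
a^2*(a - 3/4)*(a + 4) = a^4 + 13*a^3/4 - 3*a^2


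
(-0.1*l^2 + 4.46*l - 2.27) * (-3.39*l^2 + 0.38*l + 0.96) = 0.339*l^4 - 15.1574*l^3 + 9.2941*l^2 + 3.419*l - 2.1792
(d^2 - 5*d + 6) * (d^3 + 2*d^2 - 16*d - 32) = d^5 - 3*d^4 - 20*d^3 + 60*d^2 + 64*d - 192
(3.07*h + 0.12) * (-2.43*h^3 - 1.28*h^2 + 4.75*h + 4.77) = -7.4601*h^4 - 4.2212*h^3 + 14.4289*h^2 + 15.2139*h + 0.5724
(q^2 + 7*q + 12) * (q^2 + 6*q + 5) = q^4 + 13*q^3 + 59*q^2 + 107*q + 60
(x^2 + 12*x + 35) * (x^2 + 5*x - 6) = x^4 + 17*x^3 + 89*x^2 + 103*x - 210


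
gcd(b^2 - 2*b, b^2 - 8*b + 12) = b - 2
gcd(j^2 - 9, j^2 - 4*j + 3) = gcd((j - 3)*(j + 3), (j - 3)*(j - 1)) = j - 3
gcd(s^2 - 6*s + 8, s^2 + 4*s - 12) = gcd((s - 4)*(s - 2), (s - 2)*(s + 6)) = s - 2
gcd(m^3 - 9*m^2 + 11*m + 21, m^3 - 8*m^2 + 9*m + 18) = m^2 - 2*m - 3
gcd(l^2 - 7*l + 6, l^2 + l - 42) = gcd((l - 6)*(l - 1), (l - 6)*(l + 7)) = l - 6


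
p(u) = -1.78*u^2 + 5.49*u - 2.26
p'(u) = 5.49 - 3.56*u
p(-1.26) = -12.00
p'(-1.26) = 9.98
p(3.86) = -7.59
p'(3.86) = -8.25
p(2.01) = 1.58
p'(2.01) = -1.67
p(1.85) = 1.80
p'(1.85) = -1.10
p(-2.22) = -23.22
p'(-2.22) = 13.39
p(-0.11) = -2.89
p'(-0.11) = 5.88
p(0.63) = 0.49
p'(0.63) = 3.25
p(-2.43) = -26.11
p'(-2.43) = 14.14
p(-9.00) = -195.85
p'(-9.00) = 37.53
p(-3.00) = -34.75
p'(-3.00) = 16.17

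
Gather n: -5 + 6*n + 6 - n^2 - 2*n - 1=-n^2 + 4*n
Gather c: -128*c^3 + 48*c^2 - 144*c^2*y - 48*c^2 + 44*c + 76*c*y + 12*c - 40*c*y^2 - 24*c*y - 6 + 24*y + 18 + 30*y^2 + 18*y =-128*c^3 - 144*c^2*y + c*(-40*y^2 + 52*y + 56) + 30*y^2 + 42*y + 12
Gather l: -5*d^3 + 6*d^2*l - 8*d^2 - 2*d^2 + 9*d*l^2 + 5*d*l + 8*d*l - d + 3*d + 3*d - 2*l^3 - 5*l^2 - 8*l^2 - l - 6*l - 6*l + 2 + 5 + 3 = -5*d^3 - 10*d^2 + 5*d - 2*l^3 + l^2*(9*d - 13) + l*(6*d^2 + 13*d - 13) + 10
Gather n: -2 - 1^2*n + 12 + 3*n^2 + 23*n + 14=3*n^2 + 22*n + 24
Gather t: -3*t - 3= -3*t - 3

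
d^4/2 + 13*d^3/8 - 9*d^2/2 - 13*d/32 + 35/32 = (d/2 + 1/4)*(d - 7/4)*(d - 1/2)*(d + 5)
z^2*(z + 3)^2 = z^4 + 6*z^3 + 9*z^2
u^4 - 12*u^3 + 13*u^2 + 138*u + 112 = (u - 8)*(u - 7)*(u + 1)*(u + 2)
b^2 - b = b*(b - 1)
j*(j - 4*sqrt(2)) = j^2 - 4*sqrt(2)*j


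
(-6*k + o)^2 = 36*k^2 - 12*k*o + o^2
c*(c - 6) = c^2 - 6*c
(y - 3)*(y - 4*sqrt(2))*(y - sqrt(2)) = y^3 - 5*sqrt(2)*y^2 - 3*y^2 + 8*y + 15*sqrt(2)*y - 24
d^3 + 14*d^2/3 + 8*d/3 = d*(d + 2/3)*(d + 4)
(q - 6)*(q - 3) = q^2 - 9*q + 18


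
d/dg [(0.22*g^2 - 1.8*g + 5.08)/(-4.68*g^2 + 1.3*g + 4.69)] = (-8.138*g^2 + 49.6124*g - 15.046)/(21.9024*g^4 - 12.168*g^3 - 42.2084*g^2 + 12.194*g + 21.9961)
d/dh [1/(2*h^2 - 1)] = -4*h/(2*h^2 - 1)^2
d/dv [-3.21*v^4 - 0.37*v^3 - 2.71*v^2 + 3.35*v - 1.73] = -12.84*v^3 - 1.11*v^2 - 5.42*v + 3.35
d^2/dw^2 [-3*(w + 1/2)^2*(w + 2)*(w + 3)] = -36*w^2 - 108*w - 135/2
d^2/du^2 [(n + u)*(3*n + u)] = 2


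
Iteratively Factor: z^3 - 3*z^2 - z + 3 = (z - 3)*(z^2 - 1) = (z - 3)*(z - 1)*(z + 1)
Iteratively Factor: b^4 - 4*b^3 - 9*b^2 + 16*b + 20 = (b + 1)*(b^3 - 5*b^2 - 4*b + 20) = (b + 1)*(b + 2)*(b^2 - 7*b + 10) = (b - 5)*(b + 1)*(b + 2)*(b - 2)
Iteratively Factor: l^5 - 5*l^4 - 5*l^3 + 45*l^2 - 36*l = (l - 4)*(l^4 - l^3 - 9*l^2 + 9*l) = (l - 4)*(l - 3)*(l^3 + 2*l^2 - 3*l) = (l - 4)*(l - 3)*(l - 1)*(l^2 + 3*l) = l*(l - 4)*(l - 3)*(l - 1)*(l + 3)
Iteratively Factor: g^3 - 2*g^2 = (g)*(g^2 - 2*g) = g*(g - 2)*(g)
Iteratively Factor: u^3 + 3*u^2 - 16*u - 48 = (u + 3)*(u^2 - 16) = (u + 3)*(u + 4)*(u - 4)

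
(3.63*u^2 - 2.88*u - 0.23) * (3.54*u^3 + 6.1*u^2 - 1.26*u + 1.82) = 12.8502*u^5 + 11.9478*u^4 - 22.956*u^3 + 8.8324*u^2 - 4.9518*u - 0.4186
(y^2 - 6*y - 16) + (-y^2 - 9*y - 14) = -15*y - 30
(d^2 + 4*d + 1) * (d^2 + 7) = d^4 + 4*d^3 + 8*d^2 + 28*d + 7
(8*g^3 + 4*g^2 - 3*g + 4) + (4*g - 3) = 8*g^3 + 4*g^2 + g + 1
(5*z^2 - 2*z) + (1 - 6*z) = 5*z^2 - 8*z + 1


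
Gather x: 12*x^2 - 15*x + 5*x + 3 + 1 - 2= 12*x^2 - 10*x + 2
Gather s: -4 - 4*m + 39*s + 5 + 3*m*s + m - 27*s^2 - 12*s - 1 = -3*m - 27*s^2 + s*(3*m + 27)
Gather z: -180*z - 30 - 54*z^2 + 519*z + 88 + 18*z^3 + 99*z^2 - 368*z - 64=18*z^3 + 45*z^2 - 29*z - 6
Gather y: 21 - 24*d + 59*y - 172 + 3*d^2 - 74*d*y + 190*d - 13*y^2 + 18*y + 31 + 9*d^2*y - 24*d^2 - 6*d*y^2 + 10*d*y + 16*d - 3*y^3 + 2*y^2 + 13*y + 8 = -21*d^2 + 182*d - 3*y^3 + y^2*(-6*d - 11) + y*(9*d^2 - 64*d + 90) - 112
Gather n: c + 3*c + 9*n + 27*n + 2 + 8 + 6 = 4*c + 36*n + 16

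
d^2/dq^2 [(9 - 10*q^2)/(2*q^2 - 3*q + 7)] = 2*(-60*q^3 + 528*q^2 - 162*q - 535)/(8*q^6 - 36*q^5 + 138*q^4 - 279*q^3 + 483*q^2 - 441*q + 343)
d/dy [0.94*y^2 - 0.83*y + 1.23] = 1.88*y - 0.83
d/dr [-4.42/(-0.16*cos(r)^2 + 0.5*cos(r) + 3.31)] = (1.4144*cos(r) - 2.21)*sin(r)/(-0.16*cos(r)^2 + 0.5*cos(r) + 3.31)^2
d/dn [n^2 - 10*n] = 2*n - 10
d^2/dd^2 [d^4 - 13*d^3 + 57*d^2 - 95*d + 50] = 12*d^2 - 78*d + 114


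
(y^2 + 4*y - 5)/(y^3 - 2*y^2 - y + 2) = (y + 5)/(y^2 - y - 2)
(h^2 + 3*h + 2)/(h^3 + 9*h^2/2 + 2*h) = 2*(h^2 + 3*h + 2)/(h*(2*h^2 + 9*h + 4))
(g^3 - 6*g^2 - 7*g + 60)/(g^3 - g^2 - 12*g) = (g - 5)/g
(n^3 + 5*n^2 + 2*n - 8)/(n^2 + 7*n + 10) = (n^2 + 3*n - 4)/(n + 5)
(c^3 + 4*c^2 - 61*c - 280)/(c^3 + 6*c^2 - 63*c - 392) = (c + 5)/(c + 7)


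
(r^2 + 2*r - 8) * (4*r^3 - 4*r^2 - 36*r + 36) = 4*r^5 + 4*r^4 - 76*r^3 - 4*r^2 + 360*r - 288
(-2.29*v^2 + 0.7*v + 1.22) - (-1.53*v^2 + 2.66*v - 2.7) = -0.76*v^2 - 1.96*v + 3.92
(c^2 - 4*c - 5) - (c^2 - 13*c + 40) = 9*c - 45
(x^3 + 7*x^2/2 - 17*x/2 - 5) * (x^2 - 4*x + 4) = x^5 - x^4/2 - 37*x^3/2 + 43*x^2 - 14*x - 20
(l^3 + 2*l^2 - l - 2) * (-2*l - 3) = -2*l^4 - 7*l^3 - 4*l^2 + 7*l + 6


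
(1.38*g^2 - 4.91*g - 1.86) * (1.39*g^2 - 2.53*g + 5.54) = 1.9182*g^4 - 10.3163*g^3 + 17.4821*g^2 - 22.4956*g - 10.3044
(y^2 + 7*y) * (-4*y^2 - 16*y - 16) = -4*y^4 - 44*y^3 - 128*y^2 - 112*y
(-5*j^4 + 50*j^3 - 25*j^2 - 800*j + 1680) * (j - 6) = -5*j^5 + 80*j^4 - 325*j^3 - 650*j^2 + 6480*j - 10080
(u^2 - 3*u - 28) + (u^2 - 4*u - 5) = 2*u^2 - 7*u - 33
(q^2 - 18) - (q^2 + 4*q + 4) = -4*q - 22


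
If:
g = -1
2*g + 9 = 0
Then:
No Solution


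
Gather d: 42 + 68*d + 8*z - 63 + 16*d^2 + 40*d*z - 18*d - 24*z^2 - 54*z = 16*d^2 + d*(40*z + 50) - 24*z^2 - 46*z - 21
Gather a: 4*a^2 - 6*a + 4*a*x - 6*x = 4*a^2 + a*(4*x - 6) - 6*x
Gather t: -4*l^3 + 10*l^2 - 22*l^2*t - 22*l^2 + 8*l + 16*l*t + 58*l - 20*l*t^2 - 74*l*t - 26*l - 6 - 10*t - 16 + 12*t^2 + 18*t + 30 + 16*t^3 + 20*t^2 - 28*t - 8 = -4*l^3 - 12*l^2 + 40*l + 16*t^3 + t^2*(32 - 20*l) + t*(-22*l^2 - 58*l - 20)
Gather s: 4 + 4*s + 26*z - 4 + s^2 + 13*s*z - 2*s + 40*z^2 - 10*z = s^2 + s*(13*z + 2) + 40*z^2 + 16*z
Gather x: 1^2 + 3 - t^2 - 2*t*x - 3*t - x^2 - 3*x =-t^2 - 3*t - x^2 + x*(-2*t - 3) + 4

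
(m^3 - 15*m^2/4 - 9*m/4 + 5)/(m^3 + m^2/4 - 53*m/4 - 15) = (m - 1)/(m + 3)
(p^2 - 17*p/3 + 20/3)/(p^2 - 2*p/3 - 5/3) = (p - 4)/(p + 1)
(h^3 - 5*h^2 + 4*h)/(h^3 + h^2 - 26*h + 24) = h/(h + 6)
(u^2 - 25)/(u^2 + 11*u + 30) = (u - 5)/(u + 6)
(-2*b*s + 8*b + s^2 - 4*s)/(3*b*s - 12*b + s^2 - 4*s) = (-2*b + s)/(3*b + s)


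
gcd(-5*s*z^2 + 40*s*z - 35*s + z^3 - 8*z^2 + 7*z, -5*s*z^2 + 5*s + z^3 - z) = -5*s*z + 5*s + z^2 - z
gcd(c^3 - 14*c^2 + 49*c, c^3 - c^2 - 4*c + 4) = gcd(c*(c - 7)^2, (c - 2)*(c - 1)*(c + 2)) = 1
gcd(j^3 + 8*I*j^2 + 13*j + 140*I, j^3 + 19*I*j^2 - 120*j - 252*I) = j + 7*I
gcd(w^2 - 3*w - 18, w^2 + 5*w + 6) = w + 3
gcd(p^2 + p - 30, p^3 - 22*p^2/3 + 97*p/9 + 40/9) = p - 5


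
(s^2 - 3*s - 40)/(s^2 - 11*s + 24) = (s + 5)/(s - 3)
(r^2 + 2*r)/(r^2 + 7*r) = (r + 2)/(r + 7)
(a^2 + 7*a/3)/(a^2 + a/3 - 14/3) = a/(a - 2)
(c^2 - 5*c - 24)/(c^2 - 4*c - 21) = (c - 8)/(c - 7)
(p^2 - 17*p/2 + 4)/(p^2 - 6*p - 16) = (p - 1/2)/(p + 2)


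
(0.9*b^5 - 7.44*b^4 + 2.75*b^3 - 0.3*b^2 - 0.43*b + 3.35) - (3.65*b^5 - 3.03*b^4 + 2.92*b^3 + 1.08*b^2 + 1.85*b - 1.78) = -2.75*b^5 - 4.41*b^4 - 0.17*b^3 - 1.38*b^2 - 2.28*b + 5.13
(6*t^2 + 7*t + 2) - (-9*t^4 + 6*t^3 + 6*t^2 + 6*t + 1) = 9*t^4 - 6*t^3 + t + 1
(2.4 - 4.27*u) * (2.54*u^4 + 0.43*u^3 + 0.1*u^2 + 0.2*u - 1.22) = -10.8458*u^5 + 4.2599*u^4 + 0.605*u^3 - 0.614*u^2 + 5.6894*u - 2.928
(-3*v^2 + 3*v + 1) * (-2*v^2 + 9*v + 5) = 6*v^4 - 33*v^3 + 10*v^2 + 24*v + 5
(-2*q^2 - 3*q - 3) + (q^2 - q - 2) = -q^2 - 4*q - 5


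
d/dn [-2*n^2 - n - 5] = -4*n - 1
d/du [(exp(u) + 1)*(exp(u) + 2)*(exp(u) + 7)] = (3*exp(2*u) + 20*exp(u) + 23)*exp(u)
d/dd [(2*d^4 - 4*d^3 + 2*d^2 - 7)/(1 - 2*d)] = 2*(-6*d^4 + 12*d^3 - 8*d^2 + 2*d - 7)/(4*d^2 - 4*d + 1)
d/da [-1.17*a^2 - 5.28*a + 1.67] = -2.34*a - 5.28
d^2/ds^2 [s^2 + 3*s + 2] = 2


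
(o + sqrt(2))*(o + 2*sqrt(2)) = o^2 + 3*sqrt(2)*o + 4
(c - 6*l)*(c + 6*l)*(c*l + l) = c^3*l + c^2*l - 36*c*l^3 - 36*l^3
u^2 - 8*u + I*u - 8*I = (u - 8)*(u + I)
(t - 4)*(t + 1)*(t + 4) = t^3 + t^2 - 16*t - 16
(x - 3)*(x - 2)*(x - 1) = x^3 - 6*x^2 + 11*x - 6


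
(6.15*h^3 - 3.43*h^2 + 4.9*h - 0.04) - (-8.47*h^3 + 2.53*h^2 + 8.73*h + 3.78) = 14.62*h^3 - 5.96*h^2 - 3.83*h - 3.82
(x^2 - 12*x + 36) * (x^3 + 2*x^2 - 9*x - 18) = x^5 - 10*x^4 + 3*x^3 + 162*x^2 - 108*x - 648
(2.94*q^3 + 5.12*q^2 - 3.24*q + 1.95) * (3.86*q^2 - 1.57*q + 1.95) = 11.3484*q^5 + 15.1474*q^4 - 14.8118*q^3 + 22.5978*q^2 - 9.3795*q + 3.8025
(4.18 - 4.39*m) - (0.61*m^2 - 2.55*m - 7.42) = -0.61*m^2 - 1.84*m + 11.6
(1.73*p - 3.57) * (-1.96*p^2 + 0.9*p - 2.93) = -3.3908*p^3 + 8.5542*p^2 - 8.2819*p + 10.4601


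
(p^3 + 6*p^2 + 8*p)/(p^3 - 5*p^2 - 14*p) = (p + 4)/(p - 7)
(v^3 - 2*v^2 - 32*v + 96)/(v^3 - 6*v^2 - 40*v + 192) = (v - 4)/(v - 8)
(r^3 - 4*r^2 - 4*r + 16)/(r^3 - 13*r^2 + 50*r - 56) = (r + 2)/(r - 7)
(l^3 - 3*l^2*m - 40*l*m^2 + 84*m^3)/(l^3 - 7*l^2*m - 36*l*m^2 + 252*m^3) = (l - 2*m)/(l - 6*m)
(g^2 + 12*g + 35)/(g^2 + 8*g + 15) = (g + 7)/(g + 3)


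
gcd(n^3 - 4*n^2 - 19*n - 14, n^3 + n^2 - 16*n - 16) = n + 1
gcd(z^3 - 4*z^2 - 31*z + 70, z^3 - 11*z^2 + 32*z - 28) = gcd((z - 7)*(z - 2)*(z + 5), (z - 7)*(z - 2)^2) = z^2 - 9*z + 14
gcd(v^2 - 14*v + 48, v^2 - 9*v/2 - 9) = v - 6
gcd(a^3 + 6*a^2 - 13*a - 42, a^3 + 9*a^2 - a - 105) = a^2 + 4*a - 21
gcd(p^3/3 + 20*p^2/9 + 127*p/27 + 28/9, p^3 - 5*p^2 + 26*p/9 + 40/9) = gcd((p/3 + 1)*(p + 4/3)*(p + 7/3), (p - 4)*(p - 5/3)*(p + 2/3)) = 1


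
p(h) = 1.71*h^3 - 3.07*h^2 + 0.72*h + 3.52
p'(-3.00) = 65.31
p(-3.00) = -72.44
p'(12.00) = 665.76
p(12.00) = 2524.96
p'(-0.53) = 5.42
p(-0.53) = 2.02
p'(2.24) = 12.71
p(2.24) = 8.95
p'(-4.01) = 107.83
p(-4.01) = -159.00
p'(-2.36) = 43.78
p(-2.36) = -37.75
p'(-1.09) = 13.51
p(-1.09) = -3.13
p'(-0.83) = 9.35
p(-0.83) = -0.17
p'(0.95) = -0.48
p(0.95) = 2.90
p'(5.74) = 134.50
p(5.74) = 229.90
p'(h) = 5.13*h^2 - 6.14*h + 0.72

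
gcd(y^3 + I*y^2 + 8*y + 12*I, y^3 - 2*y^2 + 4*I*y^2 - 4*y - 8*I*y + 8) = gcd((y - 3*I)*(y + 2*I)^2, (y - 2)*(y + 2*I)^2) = y^2 + 4*I*y - 4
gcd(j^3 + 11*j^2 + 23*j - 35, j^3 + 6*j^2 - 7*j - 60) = j + 5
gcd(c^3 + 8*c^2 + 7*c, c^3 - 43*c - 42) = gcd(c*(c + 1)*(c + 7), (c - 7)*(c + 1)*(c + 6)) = c + 1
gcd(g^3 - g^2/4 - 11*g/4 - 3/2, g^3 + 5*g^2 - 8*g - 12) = g^2 - g - 2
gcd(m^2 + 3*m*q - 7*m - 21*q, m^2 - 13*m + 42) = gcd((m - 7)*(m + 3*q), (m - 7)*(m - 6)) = m - 7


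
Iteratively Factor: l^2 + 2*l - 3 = (l - 1)*(l + 3)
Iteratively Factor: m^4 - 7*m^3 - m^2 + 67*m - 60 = (m - 1)*(m^3 - 6*m^2 - 7*m + 60) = (m - 5)*(m - 1)*(m^2 - m - 12) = (m - 5)*(m - 1)*(m + 3)*(m - 4)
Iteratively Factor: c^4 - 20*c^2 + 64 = (c + 2)*(c^3 - 2*c^2 - 16*c + 32) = (c - 4)*(c + 2)*(c^2 + 2*c - 8) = (c - 4)*(c + 2)*(c + 4)*(c - 2)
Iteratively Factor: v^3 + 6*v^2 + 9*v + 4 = (v + 4)*(v^2 + 2*v + 1) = (v + 1)*(v + 4)*(v + 1)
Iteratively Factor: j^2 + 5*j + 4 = (j + 4)*(j + 1)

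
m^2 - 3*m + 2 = (m - 2)*(m - 1)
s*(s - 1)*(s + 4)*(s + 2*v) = s^4 + 2*s^3*v + 3*s^3 + 6*s^2*v - 4*s^2 - 8*s*v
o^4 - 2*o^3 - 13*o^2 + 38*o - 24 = (o - 3)*(o - 2)*(o - 1)*(o + 4)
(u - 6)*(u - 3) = u^2 - 9*u + 18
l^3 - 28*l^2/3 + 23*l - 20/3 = (l - 5)*(l - 4)*(l - 1/3)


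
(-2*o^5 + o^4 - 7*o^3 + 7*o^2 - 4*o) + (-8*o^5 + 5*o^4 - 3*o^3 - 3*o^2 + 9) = -10*o^5 + 6*o^4 - 10*o^3 + 4*o^2 - 4*o + 9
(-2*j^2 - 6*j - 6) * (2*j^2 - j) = -4*j^4 - 10*j^3 - 6*j^2 + 6*j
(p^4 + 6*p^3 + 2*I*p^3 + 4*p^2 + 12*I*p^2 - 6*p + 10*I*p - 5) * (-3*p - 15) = -3*p^5 - 33*p^4 - 6*I*p^4 - 102*p^3 - 66*I*p^3 - 42*p^2 - 210*I*p^2 + 105*p - 150*I*p + 75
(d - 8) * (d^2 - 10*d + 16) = d^3 - 18*d^2 + 96*d - 128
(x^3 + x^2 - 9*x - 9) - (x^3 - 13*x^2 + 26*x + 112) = 14*x^2 - 35*x - 121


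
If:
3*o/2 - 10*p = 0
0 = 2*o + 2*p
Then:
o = 0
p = 0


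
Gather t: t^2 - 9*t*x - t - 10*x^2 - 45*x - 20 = t^2 + t*(-9*x - 1) - 10*x^2 - 45*x - 20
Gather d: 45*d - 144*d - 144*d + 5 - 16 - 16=-243*d - 27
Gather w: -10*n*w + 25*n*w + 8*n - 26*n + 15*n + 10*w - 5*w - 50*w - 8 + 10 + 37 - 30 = -3*n + w*(15*n - 45) + 9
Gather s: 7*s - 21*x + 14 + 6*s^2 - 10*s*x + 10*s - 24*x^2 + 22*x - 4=6*s^2 + s*(17 - 10*x) - 24*x^2 + x + 10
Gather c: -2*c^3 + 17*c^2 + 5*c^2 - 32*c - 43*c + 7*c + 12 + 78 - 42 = -2*c^3 + 22*c^2 - 68*c + 48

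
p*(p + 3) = p^2 + 3*p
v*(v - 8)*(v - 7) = v^3 - 15*v^2 + 56*v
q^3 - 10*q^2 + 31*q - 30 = (q - 5)*(q - 3)*(q - 2)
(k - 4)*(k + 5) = k^2 + k - 20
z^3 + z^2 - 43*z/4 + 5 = (z - 5/2)*(z - 1/2)*(z + 4)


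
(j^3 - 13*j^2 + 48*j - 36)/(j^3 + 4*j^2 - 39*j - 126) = (j^2 - 7*j + 6)/(j^2 + 10*j + 21)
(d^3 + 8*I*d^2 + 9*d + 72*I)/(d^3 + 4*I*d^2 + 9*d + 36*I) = (d + 8*I)/(d + 4*I)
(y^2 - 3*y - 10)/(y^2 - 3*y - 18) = (-y^2 + 3*y + 10)/(-y^2 + 3*y + 18)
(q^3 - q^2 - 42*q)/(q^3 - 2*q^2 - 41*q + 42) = q/(q - 1)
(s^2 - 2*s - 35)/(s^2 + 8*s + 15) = (s - 7)/(s + 3)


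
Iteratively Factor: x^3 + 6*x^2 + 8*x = (x + 2)*(x^2 + 4*x) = x*(x + 2)*(x + 4)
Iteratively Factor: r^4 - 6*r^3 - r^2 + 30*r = (r + 2)*(r^3 - 8*r^2 + 15*r) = (r - 5)*(r + 2)*(r^2 - 3*r) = (r - 5)*(r - 3)*(r + 2)*(r)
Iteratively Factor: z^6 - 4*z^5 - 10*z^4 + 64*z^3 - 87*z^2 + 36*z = (z - 1)*(z^5 - 3*z^4 - 13*z^3 + 51*z^2 - 36*z) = (z - 3)*(z - 1)*(z^4 - 13*z^2 + 12*z) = (z - 3)*(z - 1)^2*(z^3 + z^2 - 12*z) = (z - 3)*(z - 1)^2*(z + 4)*(z^2 - 3*z) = z*(z - 3)*(z - 1)^2*(z + 4)*(z - 3)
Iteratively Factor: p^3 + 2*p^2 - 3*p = (p + 3)*(p^2 - p) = p*(p + 3)*(p - 1)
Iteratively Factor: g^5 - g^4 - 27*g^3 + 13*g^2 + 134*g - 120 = (g + 3)*(g^4 - 4*g^3 - 15*g^2 + 58*g - 40) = (g + 3)*(g + 4)*(g^3 - 8*g^2 + 17*g - 10) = (g - 2)*(g + 3)*(g + 4)*(g^2 - 6*g + 5) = (g - 5)*(g - 2)*(g + 3)*(g + 4)*(g - 1)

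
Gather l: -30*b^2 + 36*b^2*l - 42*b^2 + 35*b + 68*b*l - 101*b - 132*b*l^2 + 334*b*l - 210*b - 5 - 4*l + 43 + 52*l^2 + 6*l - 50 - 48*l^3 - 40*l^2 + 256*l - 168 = -72*b^2 - 276*b - 48*l^3 + l^2*(12 - 132*b) + l*(36*b^2 + 402*b + 258) - 180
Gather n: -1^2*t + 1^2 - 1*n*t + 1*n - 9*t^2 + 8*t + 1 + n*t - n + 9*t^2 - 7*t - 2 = 0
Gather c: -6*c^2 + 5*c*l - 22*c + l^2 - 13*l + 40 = -6*c^2 + c*(5*l - 22) + l^2 - 13*l + 40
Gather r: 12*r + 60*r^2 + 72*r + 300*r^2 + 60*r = 360*r^2 + 144*r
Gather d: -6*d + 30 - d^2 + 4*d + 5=-d^2 - 2*d + 35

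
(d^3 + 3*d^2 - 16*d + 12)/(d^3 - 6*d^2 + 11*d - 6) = (d + 6)/(d - 3)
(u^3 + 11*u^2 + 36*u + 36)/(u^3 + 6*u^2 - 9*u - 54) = (u + 2)/(u - 3)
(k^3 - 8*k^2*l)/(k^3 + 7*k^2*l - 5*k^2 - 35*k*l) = k*(k - 8*l)/(k^2 + 7*k*l - 5*k - 35*l)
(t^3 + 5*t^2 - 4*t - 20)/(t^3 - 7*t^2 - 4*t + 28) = (t + 5)/(t - 7)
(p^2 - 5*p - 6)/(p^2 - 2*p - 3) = (p - 6)/(p - 3)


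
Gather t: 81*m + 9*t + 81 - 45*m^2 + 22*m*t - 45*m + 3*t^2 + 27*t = -45*m^2 + 36*m + 3*t^2 + t*(22*m + 36) + 81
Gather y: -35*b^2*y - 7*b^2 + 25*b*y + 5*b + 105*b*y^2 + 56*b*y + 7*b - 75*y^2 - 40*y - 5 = -7*b^2 + 12*b + y^2*(105*b - 75) + y*(-35*b^2 + 81*b - 40) - 5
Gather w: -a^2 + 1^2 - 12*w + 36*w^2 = -a^2 + 36*w^2 - 12*w + 1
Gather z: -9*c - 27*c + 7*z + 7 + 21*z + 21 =-36*c + 28*z + 28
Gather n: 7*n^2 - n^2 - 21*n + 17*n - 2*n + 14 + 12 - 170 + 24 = 6*n^2 - 6*n - 120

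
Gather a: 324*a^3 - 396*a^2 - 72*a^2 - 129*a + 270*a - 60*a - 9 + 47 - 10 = 324*a^3 - 468*a^2 + 81*a + 28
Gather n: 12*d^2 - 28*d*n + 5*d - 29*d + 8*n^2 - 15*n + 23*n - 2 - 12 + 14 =12*d^2 - 24*d + 8*n^2 + n*(8 - 28*d)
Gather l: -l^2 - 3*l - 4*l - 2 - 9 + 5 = -l^2 - 7*l - 6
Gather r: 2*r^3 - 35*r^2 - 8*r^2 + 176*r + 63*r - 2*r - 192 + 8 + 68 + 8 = 2*r^3 - 43*r^2 + 237*r - 108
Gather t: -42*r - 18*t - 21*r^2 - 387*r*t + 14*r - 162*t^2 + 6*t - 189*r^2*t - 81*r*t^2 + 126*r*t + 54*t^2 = -21*r^2 - 28*r + t^2*(-81*r - 108) + t*(-189*r^2 - 261*r - 12)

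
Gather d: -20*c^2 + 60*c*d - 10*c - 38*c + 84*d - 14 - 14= -20*c^2 - 48*c + d*(60*c + 84) - 28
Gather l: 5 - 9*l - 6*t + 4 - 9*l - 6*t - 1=-18*l - 12*t + 8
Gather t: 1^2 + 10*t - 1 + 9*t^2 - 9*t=9*t^2 + t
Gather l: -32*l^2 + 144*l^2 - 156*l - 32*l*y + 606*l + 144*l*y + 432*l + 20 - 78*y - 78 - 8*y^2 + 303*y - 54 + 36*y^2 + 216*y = 112*l^2 + l*(112*y + 882) + 28*y^2 + 441*y - 112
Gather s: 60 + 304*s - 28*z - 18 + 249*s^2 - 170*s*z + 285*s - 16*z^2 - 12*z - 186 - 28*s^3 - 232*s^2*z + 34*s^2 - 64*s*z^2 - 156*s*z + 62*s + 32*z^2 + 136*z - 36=-28*s^3 + s^2*(283 - 232*z) + s*(-64*z^2 - 326*z + 651) + 16*z^2 + 96*z - 180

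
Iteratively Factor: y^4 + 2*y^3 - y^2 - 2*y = (y - 1)*(y^3 + 3*y^2 + 2*y) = (y - 1)*(y + 1)*(y^2 + 2*y) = (y - 1)*(y + 1)*(y + 2)*(y)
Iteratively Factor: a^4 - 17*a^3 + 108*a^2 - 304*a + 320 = (a - 4)*(a^3 - 13*a^2 + 56*a - 80) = (a - 4)^2*(a^2 - 9*a + 20) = (a - 5)*(a - 4)^2*(a - 4)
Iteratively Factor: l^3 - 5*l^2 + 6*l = (l - 2)*(l^2 - 3*l) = l*(l - 2)*(l - 3)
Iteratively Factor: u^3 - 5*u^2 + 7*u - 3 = (u - 1)*(u^2 - 4*u + 3) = (u - 3)*(u - 1)*(u - 1)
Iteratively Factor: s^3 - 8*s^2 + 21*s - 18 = (s - 2)*(s^2 - 6*s + 9) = (s - 3)*(s - 2)*(s - 3)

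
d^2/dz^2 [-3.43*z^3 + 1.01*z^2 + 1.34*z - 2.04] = 2.02 - 20.58*z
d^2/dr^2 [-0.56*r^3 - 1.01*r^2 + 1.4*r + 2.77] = -3.36*r - 2.02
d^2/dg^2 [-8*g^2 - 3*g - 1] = -16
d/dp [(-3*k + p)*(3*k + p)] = 2*p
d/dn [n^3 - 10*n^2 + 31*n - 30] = 3*n^2 - 20*n + 31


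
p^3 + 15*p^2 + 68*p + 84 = (p + 2)*(p + 6)*(p + 7)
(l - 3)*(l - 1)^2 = l^3 - 5*l^2 + 7*l - 3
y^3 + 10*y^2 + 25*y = y*(y + 5)^2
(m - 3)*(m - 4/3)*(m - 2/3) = m^3 - 5*m^2 + 62*m/9 - 8/3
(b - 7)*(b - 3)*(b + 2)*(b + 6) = b^4 - 2*b^3 - 47*b^2 + 48*b + 252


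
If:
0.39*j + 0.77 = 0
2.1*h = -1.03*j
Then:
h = 0.97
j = -1.97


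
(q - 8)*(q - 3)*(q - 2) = q^3 - 13*q^2 + 46*q - 48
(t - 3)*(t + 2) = t^2 - t - 6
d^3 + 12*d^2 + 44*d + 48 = (d + 2)*(d + 4)*(d + 6)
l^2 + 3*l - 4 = (l - 1)*(l + 4)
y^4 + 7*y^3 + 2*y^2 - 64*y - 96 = (y - 3)*(y + 2)*(y + 4)^2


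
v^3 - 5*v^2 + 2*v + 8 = (v - 4)*(v - 2)*(v + 1)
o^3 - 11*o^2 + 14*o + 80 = (o - 8)*(o - 5)*(o + 2)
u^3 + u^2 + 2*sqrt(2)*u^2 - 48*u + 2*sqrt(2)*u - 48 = (u + 1)*(u - 4*sqrt(2))*(u + 6*sqrt(2))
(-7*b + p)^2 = 49*b^2 - 14*b*p + p^2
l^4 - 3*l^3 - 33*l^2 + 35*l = l*(l - 7)*(l - 1)*(l + 5)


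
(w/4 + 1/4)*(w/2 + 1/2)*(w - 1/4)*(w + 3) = w^4/8 + 19*w^3/32 + 23*w^2/32 + 5*w/32 - 3/32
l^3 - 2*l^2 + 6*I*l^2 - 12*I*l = l*(l - 2)*(l + 6*I)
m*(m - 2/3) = m^2 - 2*m/3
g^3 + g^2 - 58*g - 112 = (g - 8)*(g + 2)*(g + 7)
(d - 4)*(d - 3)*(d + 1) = d^3 - 6*d^2 + 5*d + 12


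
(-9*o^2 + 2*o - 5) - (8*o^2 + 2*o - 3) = -17*o^2 - 2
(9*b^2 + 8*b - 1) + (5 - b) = 9*b^2 + 7*b + 4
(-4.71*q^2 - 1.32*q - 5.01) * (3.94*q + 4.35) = -18.5574*q^3 - 25.6893*q^2 - 25.4814*q - 21.7935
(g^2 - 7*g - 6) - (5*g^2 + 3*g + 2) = -4*g^2 - 10*g - 8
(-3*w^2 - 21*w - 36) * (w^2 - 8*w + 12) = -3*w^4 + 3*w^3 + 96*w^2 + 36*w - 432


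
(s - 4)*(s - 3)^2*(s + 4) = s^4 - 6*s^3 - 7*s^2 + 96*s - 144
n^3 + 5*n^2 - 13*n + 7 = (n - 1)^2*(n + 7)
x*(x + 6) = x^2 + 6*x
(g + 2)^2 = g^2 + 4*g + 4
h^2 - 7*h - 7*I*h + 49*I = (h - 7)*(h - 7*I)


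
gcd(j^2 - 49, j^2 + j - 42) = j + 7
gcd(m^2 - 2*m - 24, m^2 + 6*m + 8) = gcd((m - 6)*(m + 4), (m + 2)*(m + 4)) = m + 4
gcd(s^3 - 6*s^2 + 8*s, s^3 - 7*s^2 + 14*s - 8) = s^2 - 6*s + 8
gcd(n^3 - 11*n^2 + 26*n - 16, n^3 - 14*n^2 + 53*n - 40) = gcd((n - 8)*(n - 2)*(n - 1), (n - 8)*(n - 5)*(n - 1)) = n^2 - 9*n + 8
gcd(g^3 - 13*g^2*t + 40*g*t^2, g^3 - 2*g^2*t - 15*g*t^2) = -g^2 + 5*g*t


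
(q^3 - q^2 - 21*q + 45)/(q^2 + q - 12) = (q^2 + 2*q - 15)/(q + 4)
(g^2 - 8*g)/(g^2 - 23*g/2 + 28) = 2*g/(2*g - 7)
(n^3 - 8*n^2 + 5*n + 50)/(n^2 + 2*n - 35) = (n^2 - 3*n - 10)/(n + 7)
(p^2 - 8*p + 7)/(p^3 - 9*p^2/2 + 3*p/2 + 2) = 2*(p - 7)/(2*p^2 - 7*p - 4)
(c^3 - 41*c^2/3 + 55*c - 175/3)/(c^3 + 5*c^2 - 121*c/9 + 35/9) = 3*(c^2 - 12*c + 35)/(3*c^2 + 20*c - 7)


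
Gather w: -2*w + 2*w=0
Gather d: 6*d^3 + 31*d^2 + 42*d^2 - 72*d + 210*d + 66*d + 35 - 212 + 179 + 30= 6*d^3 + 73*d^2 + 204*d + 32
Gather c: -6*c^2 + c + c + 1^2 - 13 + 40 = -6*c^2 + 2*c + 28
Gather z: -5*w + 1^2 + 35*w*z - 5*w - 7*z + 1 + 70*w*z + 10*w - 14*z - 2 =z*(105*w - 21)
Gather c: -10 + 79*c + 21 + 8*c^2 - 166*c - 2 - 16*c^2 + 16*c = -8*c^2 - 71*c + 9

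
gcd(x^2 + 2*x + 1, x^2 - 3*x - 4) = x + 1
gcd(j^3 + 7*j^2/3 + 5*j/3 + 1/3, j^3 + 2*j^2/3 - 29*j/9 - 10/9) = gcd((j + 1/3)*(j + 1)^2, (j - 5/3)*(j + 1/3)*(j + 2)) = j + 1/3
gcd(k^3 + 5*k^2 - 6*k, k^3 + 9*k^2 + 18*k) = k^2 + 6*k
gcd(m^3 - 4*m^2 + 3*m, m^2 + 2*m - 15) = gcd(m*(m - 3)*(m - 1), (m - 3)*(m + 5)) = m - 3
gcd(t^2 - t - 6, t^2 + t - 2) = t + 2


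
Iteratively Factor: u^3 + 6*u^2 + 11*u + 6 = (u + 1)*(u^2 + 5*u + 6) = (u + 1)*(u + 3)*(u + 2)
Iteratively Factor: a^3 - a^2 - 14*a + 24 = (a - 3)*(a^2 + 2*a - 8) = (a - 3)*(a + 4)*(a - 2)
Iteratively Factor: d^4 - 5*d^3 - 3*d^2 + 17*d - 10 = (d - 1)*(d^3 - 4*d^2 - 7*d + 10) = (d - 5)*(d - 1)*(d^2 + d - 2) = (d - 5)*(d - 1)^2*(d + 2)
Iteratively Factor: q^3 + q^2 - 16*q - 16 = (q + 1)*(q^2 - 16) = (q + 1)*(q + 4)*(q - 4)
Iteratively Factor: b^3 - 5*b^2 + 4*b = (b)*(b^2 - 5*b + 4) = b*(b - 1)*(b - 4)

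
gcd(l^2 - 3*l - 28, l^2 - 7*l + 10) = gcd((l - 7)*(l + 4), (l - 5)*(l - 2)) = 1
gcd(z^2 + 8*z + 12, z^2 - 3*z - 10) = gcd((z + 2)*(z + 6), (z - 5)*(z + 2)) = z + 2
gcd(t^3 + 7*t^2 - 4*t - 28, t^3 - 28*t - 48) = t + 2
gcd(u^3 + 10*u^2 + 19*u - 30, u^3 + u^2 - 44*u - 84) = u + 6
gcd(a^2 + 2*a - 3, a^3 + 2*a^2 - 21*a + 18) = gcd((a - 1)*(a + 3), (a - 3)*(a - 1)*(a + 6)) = a - 1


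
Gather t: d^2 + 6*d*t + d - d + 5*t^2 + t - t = d^2 + 6*d*t + 5*t^2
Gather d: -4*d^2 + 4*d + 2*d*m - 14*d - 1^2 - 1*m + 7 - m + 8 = -4*d^2 + d*(2*m - 10) - 2*m + 14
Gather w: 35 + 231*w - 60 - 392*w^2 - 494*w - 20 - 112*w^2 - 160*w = -504*w^2 - 423*w - 45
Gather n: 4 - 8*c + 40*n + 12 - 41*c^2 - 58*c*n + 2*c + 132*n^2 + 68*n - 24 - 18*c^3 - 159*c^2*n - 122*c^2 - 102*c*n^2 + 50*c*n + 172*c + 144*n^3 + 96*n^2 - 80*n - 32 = -18*c^3 - 163*c^2 + 166*c + 144*n^3 + n^2*(228 - 102*c) + n*(-159*c^2 - 8*c + 28) - 40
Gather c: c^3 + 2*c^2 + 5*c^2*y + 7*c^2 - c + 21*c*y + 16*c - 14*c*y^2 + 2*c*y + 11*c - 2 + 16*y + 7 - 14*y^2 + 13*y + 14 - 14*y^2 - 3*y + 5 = c^3 + c^2*(5*y + 9) + c*(-14*y^2 + 23*y + 26) - 28*y^2 + 26*y + 24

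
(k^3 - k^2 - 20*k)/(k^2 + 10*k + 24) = k*(k - 5)/(k + 6)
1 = 1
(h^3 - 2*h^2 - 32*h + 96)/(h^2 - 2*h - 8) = (h^2 + 2*h - 24)/(h + 2)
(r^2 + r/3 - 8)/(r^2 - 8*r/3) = (r + 3)/r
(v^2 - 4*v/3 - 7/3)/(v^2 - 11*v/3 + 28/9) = 3*(v + 1)/(3*v - 4)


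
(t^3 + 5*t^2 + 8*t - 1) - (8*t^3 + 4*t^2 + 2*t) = -7*t^3 + t^2 + 6*t - 1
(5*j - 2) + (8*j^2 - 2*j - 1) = 8*j^2 + 3*j - 3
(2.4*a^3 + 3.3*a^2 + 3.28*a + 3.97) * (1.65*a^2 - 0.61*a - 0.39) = 3.96*a^5 + 3.981*a^4 + 2.463*a^3 + 3.2627*a^2 - 3.7009*a - 1.5483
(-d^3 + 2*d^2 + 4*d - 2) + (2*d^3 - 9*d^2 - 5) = d^3 - 7*d^2 + 4*d - 7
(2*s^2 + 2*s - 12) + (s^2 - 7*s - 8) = 3*s^2 - 5*s - 20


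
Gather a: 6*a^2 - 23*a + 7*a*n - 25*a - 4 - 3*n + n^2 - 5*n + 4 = 6*a^2 + a*(7*n - 48) + n^2 - 8*n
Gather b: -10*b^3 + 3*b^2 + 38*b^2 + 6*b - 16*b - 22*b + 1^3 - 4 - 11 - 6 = -10*b^3 + 41*b^2 - 32*b - 20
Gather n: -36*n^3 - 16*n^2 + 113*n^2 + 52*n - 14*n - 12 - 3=-36*n^3 + 97*n^2 + 38*n - 15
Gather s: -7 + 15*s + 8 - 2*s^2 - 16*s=-2*s^2 - s + 1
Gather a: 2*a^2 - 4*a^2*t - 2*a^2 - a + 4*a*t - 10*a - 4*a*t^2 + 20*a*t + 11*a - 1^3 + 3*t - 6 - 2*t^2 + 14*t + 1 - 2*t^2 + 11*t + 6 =-4*a^2*t + a*(-4*t^2 + 24*t) - 4*t^2 + 28*t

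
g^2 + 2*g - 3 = (g - 1)*(g + 3)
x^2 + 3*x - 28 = (x - 4)*(x + 7)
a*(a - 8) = a^2 - 8*a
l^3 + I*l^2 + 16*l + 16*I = (l - 4*I)*(l + I)*(l + 4*I)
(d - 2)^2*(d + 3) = d^3 - d^2 - 8*d + 12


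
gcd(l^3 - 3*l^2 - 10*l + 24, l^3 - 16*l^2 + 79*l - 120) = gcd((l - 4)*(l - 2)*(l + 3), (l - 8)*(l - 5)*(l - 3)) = 1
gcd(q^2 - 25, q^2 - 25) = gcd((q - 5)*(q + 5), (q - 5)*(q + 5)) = q^2 - 25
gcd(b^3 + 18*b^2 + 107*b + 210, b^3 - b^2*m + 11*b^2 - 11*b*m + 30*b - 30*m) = b^2 + 11*b + 30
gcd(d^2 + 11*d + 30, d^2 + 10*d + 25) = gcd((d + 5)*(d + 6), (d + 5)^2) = d + 5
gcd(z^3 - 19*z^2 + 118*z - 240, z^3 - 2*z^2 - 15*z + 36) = 1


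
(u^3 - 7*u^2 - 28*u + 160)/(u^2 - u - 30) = (u^2 - 12*u + 32)/(u - 6)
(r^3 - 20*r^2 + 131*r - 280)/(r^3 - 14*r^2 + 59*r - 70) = (r - 8)/(r - 2)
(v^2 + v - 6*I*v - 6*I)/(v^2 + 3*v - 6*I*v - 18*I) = (v + 1)/(v + 3)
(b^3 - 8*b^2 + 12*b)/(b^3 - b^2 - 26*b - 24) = b*(b - 2)/(b^2 + 5*b + 4)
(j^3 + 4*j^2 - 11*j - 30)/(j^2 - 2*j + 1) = (j^3 + 4*j^2 - 11*j - 30)/(j^2 - 2*j + 1)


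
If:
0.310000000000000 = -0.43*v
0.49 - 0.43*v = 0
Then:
No Solution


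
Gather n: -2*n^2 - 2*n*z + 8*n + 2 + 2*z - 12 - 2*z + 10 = -2*n^2 + n*(8 - 2*z)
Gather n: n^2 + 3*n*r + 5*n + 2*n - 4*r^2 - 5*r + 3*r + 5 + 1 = n^2 + n*(3*r + 7) - 4*r^2 - 2*r + 6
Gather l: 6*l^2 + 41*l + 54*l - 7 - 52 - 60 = 6*l^2 + 95*l - 119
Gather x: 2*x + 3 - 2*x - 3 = 0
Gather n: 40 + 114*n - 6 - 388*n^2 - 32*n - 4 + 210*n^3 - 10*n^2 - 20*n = 210*n^3 - 398*n^2 + 62*n + 30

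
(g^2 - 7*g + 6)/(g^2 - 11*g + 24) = (g^2 - 7*g + 6)/(g^2 - 11*g + 24)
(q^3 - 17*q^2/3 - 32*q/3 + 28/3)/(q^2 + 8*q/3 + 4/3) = (3*q^2 - 23*q + 14)/(3*q + 2)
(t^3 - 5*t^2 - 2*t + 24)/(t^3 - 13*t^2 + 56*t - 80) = (t^2 - t - 6)/(t^2 - 9*t + 20)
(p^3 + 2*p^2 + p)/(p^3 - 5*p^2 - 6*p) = (p + 1)/(p - 6)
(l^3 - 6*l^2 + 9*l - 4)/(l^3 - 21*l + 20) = (l - 1)/(l + 5)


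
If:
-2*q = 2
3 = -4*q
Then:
No Solution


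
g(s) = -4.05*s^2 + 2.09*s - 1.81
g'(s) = 2.09 - 8.1*s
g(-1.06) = -8.58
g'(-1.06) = 10.68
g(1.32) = -6.11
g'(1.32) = -8.60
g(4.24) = -65.76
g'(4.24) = -32.25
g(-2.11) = -24.25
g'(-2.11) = 19.18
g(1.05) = -4.08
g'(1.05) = -6.42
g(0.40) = -1.62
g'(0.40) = -1.15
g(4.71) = -81.81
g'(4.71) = -36.06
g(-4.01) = -75.32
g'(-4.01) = 34.57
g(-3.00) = -44.53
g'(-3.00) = 26.39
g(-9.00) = -348.67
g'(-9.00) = 74.99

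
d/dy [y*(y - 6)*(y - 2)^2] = 4*y^3 - 30*y^2 + 56*y - 24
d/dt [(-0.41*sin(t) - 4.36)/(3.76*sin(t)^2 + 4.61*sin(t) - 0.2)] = (1.5416*sin(t)^2 + 32.7872*sin(t) + 20.1816)*cos(t)/(14.1376*sin(t)^4 + 34.6672*sin(t)^3 + 19.7481*sin(t)^2 - 1.844*sin(t) + 0.04)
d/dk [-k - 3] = -1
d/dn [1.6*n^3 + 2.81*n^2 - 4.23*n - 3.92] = 4.8*n^2 + 5.62*n - 4.23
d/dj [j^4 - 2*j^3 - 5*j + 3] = 4*j^3 - 6*j^2 - 5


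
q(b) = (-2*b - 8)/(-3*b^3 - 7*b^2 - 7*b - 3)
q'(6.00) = -0.00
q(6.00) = 0.02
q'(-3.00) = -0.13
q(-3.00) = -0.06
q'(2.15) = -0.13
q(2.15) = 0.15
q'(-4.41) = -0.01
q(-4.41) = 0.01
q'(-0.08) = -6.74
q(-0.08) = 3.16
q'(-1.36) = -21.21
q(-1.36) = -4.72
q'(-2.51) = -0.38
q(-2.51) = -0.17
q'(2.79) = -0.06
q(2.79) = 0.10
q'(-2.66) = -0.26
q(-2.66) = -0.12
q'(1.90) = -0.17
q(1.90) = 0.19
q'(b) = (-2*b - 8)*(9*b^2 + 14*b + 7)/(-3*b^3 - 7*b^2 - 7*b - 3)^2 - 2/(-3*b^3 - 7*b^2 - 7*b - 3)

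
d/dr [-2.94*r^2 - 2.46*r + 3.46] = -5.88*r - 2.46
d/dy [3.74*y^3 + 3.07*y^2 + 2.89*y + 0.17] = 11.22*y^2 + 6.14*y + 2.89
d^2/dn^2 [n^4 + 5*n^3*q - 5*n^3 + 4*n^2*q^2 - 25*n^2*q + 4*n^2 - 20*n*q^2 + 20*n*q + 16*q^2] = 12*n^2 + 30*n*q - 30*n + 8*q^2 - 50*q + 8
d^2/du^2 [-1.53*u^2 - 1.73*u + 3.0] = -3.06000000000000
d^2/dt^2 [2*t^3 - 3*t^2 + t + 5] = 12*t - 6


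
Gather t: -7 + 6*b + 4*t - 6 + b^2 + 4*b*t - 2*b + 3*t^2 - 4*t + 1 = b^2 + 4*b*t + 4*b + 3*t^2 - 12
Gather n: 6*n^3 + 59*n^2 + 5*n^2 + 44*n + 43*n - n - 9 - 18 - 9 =6*n^3 + 64*n^2 + 86*n - 36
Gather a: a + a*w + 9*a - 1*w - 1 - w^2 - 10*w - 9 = a*(w + 10) - w^2 - 11*w - 10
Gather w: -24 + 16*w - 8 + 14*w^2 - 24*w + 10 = 14*w^2 - 8*w - 22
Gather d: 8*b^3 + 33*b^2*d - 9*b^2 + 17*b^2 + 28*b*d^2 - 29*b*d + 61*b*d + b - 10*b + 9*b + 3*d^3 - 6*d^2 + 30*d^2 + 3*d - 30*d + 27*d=8*b^3 + 8*b^2 + 3*d^3 + d^2*(28*b + 24) + d*(33*b^2 + 32*b)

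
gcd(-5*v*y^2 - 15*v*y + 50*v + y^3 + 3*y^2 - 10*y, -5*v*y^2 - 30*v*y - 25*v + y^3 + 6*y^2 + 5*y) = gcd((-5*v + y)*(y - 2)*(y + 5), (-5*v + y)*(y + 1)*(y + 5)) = -5*v*y - 25*v + y^2 + 5*y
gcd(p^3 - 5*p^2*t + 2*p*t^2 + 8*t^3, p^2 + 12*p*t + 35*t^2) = 1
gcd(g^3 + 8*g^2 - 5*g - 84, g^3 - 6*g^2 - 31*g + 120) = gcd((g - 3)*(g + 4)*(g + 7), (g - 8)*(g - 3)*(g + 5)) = g - 3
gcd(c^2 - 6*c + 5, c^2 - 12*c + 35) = c - 5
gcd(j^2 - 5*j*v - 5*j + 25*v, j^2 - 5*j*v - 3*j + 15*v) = -j + 5*v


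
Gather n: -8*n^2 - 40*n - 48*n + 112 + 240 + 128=-8*n^2 - 88*n + 480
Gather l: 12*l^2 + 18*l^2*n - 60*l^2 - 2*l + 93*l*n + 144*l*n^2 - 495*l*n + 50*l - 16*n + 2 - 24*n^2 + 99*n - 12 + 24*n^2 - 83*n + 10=l^2*(18*n - 48) + l*(144*n^2 - 402*n + 48)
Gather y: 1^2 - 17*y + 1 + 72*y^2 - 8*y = 72*y^2 - 25*y + 2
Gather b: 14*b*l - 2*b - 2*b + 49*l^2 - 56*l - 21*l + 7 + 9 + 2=b*(14*l - 4) + 49*l^2 - 77*l + 18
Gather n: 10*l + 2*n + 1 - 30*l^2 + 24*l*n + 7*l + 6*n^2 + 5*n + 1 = -30*l^2 + 17*l + 6*n^2 + n*(24*l + 7) + 2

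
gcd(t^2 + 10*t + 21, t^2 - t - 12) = t + 3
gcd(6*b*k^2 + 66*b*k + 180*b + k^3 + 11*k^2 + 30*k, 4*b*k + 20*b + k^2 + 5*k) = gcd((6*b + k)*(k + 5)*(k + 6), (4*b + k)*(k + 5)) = k + 5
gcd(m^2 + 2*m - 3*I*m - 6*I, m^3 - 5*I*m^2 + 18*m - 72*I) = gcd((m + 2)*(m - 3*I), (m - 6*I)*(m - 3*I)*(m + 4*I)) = m - 3*I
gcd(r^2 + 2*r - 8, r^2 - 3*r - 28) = r + 4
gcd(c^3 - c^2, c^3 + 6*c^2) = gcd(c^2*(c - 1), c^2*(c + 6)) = c^2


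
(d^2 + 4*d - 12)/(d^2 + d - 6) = (d + 6)/(d + 3)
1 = 1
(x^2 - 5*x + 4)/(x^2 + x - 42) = (x^2 - 5*x + 4)/(x^2 + x - 42)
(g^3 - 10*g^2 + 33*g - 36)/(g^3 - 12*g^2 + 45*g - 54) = (g - 4)/(g - 6)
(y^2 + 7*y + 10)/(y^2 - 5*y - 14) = (y + 5)/(y - 7)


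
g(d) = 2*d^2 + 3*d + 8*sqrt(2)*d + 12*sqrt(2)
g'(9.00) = 50.31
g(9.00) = 307.79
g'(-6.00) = -9.69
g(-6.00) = 3.09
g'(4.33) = 31.63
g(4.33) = 116.45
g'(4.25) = 31.31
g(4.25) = 113.93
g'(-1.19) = 9.55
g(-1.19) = 2.77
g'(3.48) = 28.23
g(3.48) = 91.00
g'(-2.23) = 5.39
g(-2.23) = -5.00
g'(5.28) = 35.43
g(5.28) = 148.30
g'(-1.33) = 8.99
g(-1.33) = 1.47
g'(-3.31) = 1.07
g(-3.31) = -8.50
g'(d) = 4*d + 3 + 8*sqrt(2)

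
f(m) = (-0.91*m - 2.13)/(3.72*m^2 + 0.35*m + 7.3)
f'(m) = (-7.44*m - 0.35)*(-0.91*m - 2.13)/(3.72*m^2 + 0.35*m + 7.3)^2 - 0.91/(3.72*m^2 + 0.35*m + 7.3)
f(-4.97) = 0.02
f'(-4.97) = -0.00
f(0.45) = -0.31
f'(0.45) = 0.03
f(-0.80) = -0.15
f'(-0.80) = -0.19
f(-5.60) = 0.02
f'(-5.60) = 0.00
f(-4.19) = 0.02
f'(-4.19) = -0.00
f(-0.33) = -0.24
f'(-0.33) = -0.19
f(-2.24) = -0.00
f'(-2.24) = -0.04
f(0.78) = -0.29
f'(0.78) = 0.09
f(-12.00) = 0.02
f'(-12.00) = 0.00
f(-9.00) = 0.02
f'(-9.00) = 0.00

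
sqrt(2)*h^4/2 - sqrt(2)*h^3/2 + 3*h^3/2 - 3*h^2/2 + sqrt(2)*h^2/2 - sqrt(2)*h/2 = h*(h - 1)*(h + sqrt(2))*(sqrt(2)*h/2 + 1/2)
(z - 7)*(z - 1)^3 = z^4 - 10*z^3 + 24*z^2 - 22*z + 7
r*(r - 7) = r^2 - 7*r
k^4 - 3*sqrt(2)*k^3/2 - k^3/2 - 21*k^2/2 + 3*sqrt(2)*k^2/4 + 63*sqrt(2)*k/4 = k*(k - 7/2)*(k + 3)*(k - 3*sqrt(2)/2)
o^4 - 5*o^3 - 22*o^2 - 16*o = o*(o - 8)*(o + 1)*(o + 2)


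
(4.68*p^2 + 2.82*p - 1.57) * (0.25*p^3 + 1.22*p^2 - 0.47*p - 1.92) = 1.17*p^5 + 6.4146*p^4 + 0.8483*p^3 - 12.2264*p^2 - 4.6765*p + 3.0144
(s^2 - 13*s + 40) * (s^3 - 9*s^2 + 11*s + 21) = s^5 - 22*s^4 + 168*s^3 - 482*s^2 + 167*s + 840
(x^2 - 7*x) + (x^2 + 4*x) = 2*x^2 - 3*x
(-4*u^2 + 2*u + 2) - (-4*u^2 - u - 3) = 3*u + 5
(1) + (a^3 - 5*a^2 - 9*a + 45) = a^3 - 5*a^2 - 9*a + 46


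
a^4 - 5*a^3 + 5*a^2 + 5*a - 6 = (a - 3)*(a - 2)*(a - 1)*(a + 1)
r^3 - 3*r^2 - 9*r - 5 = (r - 5)*(r + 1)^2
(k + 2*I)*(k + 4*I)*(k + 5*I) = k^3 + 11*I*k^2 - 38*k - 40*I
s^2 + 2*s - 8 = (s - 2)*(s + 4)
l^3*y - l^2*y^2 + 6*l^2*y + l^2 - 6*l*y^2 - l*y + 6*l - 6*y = (l + 6)*(l - y)*(l*y + 1)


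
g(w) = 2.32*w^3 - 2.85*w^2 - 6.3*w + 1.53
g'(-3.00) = 73.44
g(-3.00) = -67.86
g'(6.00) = 210.06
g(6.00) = 362.25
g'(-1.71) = 23.80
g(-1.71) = -7.63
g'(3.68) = 66.98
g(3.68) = 55.37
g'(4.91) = 133.51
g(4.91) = 176.51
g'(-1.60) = 20.64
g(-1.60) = -5.19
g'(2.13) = 13.14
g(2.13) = -2.40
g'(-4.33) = 148.87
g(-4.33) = -212.97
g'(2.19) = 14.60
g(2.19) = -1.57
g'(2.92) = 36.40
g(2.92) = 16.60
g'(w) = 6.96*w^2 - 5.7*w - 6.3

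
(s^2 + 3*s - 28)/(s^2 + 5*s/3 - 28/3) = 3*(s^2 + 3*s - 28)/(3*s^2 + 5*s - 28)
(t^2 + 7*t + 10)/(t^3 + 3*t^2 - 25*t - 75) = (t + 2)/(t^2 - 2*t - 15)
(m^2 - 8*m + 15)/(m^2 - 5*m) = (m - 3)/m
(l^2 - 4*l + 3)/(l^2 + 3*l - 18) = (l - 1)/(l + 6)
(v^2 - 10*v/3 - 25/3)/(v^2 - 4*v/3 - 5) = (v - 5)/(v - 3)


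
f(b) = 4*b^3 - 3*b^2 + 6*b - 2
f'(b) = 12*b^2 - 6*b + 6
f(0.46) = 0.51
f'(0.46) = 5.78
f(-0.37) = -4.83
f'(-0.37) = 9.86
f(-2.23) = -74.66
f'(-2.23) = 79.05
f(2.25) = 41.88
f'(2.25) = 53.25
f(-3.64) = -256.50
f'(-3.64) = 186.84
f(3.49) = 152.43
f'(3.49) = 131.22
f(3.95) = 221.41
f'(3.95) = 169.53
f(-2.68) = -116.62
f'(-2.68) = 108.27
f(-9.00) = -3215.00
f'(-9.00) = 1032.00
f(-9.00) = -3215.00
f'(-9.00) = 1032.00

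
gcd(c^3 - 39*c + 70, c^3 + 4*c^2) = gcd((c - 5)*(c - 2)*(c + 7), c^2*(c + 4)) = 1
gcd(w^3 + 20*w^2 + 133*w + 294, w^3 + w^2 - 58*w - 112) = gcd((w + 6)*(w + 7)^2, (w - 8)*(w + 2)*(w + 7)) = w + 7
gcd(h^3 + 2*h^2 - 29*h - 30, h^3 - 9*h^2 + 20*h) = h - 5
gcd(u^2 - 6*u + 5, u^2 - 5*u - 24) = 1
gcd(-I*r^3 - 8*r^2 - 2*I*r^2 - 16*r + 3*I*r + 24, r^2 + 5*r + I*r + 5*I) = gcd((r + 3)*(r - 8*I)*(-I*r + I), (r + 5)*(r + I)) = 1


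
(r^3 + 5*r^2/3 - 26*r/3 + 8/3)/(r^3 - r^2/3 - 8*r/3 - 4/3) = (3*r^2 + 11*r - 4)/(3*r^2 + 5*r + 2)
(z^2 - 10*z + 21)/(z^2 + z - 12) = (z - 7)/(z + 4)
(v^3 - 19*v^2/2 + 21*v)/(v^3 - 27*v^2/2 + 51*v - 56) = v*(v - 6)/(v^2 - 10*v + 16)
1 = 1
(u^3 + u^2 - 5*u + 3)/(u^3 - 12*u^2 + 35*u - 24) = (u^2 + 2*u - 3)/(u^2 - 11*u + 24)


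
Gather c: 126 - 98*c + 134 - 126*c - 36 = 224 - 224*c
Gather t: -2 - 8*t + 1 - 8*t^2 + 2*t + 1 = -8*t^2 - 6*t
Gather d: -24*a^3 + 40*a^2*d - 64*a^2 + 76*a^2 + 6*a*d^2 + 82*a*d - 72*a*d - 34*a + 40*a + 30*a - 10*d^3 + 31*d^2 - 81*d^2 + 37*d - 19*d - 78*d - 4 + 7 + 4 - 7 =-24*a^3 + 12*a^2 + 36*a - 10*d^3 + d^2*(6*a - 50) + d*(40*a^2 + 10*a - 60)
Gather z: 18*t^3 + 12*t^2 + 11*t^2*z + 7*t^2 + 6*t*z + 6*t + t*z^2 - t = 18*t^3 + 19*t^2 + t*z^2 + 5*t + z*(11*t^2 + 6*t)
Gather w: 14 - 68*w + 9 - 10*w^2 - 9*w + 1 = -10*w^2 - 77*w + 24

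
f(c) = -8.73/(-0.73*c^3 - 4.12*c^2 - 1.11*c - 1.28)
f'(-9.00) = -0.02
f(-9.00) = -0.04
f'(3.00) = -0.11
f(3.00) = 0.14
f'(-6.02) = -1.14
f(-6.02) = -0.57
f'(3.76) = -0.05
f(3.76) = 0.09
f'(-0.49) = 7.80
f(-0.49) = 5.33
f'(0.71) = -3.63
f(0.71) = 1.98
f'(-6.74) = -0.22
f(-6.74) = -0.21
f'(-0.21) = 3.06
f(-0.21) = 7.15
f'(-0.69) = 6.17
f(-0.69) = 3.90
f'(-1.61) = 1.11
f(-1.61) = 1.23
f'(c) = -8.73*(2.19*c^2 + 8.24*c + 1.11)/(-0.73*c^3 - 4.12*c^2 - 1.11*c - 1.28)^2 = (-19.1187*c^2 - 71.9352*c - 9.6903)/(0.73*c^3 + 4.12*c^2 + 1.11*c + 1.28)^2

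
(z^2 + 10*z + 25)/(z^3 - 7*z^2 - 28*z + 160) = (z + 5)/(z^2 - 12*z + 32)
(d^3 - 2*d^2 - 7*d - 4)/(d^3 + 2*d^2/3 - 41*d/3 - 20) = 3*(d^2 + 2*d + 1)/(3*d^2 + 14*d + 15)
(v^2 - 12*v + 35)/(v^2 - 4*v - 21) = (v - 5)/(v + 3)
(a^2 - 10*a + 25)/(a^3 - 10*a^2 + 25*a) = 1/a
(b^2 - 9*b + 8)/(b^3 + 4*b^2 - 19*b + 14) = (b - 8)/(b^2 + 5*b - 14)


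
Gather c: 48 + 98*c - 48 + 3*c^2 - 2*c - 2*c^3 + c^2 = -2*c^3 + 4*c^2 + 96*c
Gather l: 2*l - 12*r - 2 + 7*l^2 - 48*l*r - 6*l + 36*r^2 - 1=7*l^2 + l*(-48*r - 4) + 36*r^2 - 12*r - 3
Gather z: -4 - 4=-8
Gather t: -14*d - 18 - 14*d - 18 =-28*d - 36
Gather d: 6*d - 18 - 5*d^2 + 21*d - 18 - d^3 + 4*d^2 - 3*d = -d^3 - d^2 + 24*d - 36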